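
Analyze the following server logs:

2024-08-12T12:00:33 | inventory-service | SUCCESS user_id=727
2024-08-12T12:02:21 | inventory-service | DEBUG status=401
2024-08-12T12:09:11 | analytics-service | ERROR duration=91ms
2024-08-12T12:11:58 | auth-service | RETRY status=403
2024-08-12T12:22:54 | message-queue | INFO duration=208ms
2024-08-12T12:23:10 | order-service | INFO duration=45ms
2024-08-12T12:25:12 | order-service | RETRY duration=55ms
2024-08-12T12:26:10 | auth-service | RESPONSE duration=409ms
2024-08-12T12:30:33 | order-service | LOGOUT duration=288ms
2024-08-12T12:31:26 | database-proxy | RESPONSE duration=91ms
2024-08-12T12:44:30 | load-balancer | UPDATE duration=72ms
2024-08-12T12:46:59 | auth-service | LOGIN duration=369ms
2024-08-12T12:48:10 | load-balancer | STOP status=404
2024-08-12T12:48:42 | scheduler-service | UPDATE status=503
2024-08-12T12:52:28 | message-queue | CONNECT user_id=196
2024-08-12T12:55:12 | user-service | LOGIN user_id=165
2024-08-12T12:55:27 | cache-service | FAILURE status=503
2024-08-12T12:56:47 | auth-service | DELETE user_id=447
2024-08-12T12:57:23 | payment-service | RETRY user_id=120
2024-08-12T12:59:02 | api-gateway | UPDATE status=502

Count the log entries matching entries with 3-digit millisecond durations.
4

To find matching entries:

1. Pattern to match: entries with 3-digit millisecond durations
2. Scan each log entry for the pattern
3. Count matches: 4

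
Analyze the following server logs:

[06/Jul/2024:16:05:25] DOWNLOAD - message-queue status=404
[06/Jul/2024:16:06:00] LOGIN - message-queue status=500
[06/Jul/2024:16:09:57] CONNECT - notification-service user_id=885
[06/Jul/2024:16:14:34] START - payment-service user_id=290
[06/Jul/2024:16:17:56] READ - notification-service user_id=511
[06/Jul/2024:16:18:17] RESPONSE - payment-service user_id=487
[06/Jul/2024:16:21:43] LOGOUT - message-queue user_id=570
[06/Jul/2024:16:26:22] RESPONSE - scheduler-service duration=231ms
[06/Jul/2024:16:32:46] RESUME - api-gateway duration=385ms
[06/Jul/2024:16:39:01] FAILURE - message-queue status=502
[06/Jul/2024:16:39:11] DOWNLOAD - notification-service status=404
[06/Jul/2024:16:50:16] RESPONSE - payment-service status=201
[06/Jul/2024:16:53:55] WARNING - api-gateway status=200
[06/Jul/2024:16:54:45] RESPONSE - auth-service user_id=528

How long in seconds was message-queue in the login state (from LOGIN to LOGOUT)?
943

To calculate state duration:

1. Find LOGIN event for message-queue: 06/Jul/2024:16:06:00
2. Find LOGOUT event for message-queue: 06/Jul/2024:16:21:43
3. Calculate duration: 06/Jul/2024:16:21:43 - 06/Jul/2024:16:06:00 = 943 seconds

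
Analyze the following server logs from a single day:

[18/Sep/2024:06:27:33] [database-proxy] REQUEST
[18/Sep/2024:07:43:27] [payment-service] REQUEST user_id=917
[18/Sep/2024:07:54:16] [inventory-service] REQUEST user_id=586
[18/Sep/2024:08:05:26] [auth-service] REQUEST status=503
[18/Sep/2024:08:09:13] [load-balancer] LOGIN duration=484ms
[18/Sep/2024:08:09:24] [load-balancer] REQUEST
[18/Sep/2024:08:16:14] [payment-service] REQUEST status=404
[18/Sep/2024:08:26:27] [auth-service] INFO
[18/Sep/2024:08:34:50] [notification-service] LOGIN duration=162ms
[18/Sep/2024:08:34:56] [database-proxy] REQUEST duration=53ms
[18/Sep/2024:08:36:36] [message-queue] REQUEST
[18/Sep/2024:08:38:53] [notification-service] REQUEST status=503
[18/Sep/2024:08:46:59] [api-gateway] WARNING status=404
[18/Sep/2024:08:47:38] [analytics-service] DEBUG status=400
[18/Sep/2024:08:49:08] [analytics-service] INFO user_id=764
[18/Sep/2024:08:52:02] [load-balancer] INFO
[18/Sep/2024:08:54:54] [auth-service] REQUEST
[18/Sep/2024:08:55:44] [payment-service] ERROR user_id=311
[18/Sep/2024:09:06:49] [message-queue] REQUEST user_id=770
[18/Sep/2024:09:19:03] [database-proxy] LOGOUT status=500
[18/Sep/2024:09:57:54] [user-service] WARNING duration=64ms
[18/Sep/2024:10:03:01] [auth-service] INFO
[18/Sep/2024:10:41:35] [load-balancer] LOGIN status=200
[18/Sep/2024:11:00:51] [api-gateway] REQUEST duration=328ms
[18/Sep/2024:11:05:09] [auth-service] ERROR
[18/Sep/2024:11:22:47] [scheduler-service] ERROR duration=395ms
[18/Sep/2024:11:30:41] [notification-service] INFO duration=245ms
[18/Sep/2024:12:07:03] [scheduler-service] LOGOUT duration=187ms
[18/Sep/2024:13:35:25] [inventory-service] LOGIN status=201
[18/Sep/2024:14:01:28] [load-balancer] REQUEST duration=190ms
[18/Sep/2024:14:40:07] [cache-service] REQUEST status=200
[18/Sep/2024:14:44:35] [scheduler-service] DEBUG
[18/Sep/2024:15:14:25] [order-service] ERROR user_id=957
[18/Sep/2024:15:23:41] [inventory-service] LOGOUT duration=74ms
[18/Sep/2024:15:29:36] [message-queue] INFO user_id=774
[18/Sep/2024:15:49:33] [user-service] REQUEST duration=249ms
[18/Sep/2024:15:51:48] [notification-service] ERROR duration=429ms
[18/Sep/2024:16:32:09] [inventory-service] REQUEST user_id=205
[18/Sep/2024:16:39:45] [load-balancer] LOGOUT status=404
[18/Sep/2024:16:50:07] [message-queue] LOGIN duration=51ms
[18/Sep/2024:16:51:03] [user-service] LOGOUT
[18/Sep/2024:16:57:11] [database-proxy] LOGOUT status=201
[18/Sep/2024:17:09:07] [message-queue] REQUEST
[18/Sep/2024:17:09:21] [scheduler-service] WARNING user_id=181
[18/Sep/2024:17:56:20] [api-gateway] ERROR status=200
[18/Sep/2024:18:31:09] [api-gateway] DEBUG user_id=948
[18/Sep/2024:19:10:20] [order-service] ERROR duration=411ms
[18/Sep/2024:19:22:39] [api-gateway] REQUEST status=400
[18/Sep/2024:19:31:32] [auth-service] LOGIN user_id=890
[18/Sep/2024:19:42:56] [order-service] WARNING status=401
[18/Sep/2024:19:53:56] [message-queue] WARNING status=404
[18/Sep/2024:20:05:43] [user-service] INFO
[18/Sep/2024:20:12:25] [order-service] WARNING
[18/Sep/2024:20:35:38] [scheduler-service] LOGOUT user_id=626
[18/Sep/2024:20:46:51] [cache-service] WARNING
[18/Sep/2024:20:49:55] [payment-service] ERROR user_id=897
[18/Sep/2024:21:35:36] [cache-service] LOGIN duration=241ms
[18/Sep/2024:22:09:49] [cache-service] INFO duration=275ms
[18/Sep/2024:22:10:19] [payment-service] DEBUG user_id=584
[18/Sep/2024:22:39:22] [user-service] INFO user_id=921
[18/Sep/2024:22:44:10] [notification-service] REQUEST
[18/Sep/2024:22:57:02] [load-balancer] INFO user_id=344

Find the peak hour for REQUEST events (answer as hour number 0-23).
8

To find the peak hour:

1. Group all REQUEST events by hour
2. Count events in each hour
3. Find hour with maximum count
4. Peak hour: 8 (with 7 events)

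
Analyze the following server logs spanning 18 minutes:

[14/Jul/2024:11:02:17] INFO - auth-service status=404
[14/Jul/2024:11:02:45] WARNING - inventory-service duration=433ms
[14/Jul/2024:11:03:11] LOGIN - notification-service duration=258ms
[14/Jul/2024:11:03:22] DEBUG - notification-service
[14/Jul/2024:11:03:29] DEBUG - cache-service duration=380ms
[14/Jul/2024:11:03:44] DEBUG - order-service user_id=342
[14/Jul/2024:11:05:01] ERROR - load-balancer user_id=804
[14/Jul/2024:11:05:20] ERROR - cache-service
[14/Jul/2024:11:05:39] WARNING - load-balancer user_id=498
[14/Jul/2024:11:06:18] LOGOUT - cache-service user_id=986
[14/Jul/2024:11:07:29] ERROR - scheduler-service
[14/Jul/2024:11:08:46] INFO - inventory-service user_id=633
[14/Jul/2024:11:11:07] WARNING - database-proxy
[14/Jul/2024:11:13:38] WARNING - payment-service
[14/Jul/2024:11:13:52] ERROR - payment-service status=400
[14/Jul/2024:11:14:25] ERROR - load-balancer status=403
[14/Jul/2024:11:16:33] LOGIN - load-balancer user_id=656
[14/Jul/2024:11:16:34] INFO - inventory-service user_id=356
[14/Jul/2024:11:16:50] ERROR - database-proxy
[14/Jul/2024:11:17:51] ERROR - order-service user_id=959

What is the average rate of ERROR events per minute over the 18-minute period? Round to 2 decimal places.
0.39

To calculate the rate:

1. Count total ERROR events: 7
2. Total time period: 18 minutes
3. Rate = 7 / 18 = 0.39 events per minute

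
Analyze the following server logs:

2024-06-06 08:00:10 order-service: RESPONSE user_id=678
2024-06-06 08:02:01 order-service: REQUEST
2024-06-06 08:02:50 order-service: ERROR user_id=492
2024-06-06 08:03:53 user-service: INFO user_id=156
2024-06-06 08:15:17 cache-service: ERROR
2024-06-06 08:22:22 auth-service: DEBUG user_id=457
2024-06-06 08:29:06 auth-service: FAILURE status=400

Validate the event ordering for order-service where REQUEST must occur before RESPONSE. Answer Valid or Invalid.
Invalid

To validate ordering:

1. Required order: REQUEST → RESPONSE
2. Rule: REQUEST must occur before RESPONSE
3. Check actual order of events for order-service
4. Result: Invalid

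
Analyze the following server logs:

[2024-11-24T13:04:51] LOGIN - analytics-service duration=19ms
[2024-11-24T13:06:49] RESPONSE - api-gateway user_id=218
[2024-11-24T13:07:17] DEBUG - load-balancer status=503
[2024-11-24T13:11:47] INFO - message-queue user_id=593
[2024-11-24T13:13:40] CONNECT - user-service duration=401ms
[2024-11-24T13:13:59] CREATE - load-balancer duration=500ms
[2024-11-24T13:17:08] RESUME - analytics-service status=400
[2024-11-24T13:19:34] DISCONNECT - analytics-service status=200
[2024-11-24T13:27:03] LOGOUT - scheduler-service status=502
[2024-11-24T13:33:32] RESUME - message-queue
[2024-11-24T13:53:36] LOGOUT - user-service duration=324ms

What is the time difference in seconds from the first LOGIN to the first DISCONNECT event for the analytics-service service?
883

To find the time between events:

1. Locate the first LOGIN event for analytics-service: 2024-11-24T13:04:51
2. Locate the first DISCONNECT event for analytics-service: 2024-11-24T13:19:34
3. Calculate the difference: 2024-11-24T13:19:34 - 2024-11-24T13:04:51 = 883 seconds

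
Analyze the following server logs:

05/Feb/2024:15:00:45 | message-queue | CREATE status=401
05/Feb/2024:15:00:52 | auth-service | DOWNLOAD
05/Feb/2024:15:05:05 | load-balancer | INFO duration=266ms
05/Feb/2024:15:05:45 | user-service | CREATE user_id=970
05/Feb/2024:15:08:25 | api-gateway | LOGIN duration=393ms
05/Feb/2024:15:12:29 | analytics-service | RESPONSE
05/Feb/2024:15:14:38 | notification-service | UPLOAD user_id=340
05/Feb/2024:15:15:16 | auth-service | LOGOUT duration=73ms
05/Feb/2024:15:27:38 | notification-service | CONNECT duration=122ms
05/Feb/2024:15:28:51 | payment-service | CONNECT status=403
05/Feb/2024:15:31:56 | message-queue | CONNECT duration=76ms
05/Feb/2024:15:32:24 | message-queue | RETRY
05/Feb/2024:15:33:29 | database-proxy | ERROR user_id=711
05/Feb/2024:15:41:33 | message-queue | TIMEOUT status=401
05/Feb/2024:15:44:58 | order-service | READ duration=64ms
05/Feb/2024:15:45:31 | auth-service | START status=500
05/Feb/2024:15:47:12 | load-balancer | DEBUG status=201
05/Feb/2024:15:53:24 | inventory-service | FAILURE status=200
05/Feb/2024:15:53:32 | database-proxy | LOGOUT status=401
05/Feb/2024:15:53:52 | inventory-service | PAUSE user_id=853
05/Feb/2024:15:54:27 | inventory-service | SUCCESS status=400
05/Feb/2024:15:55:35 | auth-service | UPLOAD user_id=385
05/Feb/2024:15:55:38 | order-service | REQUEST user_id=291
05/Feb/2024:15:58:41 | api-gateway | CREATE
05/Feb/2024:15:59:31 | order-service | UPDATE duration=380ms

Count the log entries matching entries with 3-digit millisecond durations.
4

To find matching entries:

1. Pattern to match: entries with 3-digit millisecond durations
2. Scan each log entry for the pattern
3. Count matches: 4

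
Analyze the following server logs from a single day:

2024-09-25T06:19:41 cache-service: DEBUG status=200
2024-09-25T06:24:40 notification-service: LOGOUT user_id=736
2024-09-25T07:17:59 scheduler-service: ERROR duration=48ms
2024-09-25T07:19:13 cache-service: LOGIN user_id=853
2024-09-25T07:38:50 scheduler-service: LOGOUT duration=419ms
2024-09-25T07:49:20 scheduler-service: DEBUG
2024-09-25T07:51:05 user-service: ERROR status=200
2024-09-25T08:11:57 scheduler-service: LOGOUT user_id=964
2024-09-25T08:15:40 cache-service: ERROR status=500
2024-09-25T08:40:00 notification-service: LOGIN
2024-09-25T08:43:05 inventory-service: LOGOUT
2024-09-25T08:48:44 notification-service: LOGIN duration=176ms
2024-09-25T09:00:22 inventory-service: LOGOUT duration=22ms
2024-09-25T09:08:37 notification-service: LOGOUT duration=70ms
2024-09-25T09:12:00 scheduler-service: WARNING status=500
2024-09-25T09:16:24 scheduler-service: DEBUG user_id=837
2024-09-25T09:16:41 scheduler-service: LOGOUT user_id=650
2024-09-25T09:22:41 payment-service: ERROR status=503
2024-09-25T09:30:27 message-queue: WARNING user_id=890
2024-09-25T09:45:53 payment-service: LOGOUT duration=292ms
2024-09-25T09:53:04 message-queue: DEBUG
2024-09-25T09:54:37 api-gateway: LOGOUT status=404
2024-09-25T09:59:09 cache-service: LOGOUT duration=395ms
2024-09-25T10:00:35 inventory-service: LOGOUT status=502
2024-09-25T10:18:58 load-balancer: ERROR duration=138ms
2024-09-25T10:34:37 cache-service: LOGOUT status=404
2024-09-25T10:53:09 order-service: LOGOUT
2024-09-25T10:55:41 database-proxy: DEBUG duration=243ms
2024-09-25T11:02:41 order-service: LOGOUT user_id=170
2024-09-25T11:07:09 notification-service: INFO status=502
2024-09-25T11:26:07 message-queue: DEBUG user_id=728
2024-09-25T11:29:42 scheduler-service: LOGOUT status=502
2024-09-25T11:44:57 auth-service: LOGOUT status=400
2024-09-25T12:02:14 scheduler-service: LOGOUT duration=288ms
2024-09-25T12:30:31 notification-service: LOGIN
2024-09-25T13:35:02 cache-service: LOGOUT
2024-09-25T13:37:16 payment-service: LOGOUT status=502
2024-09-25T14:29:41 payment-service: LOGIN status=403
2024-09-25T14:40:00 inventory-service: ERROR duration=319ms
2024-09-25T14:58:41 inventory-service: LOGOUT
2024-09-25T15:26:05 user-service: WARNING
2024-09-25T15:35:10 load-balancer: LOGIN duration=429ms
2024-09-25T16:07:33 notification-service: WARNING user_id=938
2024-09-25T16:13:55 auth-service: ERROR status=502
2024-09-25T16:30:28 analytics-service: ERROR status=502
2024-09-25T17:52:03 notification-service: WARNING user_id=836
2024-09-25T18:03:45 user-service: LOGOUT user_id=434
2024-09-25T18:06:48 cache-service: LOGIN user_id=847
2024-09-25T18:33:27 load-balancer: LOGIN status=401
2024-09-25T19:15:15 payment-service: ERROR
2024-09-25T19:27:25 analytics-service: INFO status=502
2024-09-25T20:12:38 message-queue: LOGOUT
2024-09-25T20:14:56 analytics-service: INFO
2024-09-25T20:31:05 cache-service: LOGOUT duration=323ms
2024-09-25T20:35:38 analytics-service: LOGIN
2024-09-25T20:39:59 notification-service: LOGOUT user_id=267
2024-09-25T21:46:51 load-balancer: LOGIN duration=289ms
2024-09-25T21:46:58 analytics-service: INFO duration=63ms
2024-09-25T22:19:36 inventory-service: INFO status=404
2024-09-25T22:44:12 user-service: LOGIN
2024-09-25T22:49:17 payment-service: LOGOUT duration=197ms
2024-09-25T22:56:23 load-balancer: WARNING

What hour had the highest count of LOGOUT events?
9

To find the peak hour:

1. Group all LOGOUT events by hour
2. Count events in each hour
3. Find hour with maximum count
4. Peak hour: 9 (with 6 events)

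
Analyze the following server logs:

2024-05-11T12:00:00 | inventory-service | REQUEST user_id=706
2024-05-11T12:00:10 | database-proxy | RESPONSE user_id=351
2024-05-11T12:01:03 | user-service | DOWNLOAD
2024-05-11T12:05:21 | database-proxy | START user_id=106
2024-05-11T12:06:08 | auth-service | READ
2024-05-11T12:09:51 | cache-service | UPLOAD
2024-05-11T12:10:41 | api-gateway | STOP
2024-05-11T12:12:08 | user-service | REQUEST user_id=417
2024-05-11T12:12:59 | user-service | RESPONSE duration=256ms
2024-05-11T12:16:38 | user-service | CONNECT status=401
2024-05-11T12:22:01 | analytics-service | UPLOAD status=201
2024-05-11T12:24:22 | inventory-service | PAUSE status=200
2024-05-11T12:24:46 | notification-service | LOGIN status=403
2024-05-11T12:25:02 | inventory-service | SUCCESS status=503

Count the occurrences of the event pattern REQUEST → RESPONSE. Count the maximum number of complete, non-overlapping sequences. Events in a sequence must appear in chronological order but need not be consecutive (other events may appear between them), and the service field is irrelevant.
2

To count sequences:

1. Look for pattern: REQUEST → RESPONSE
2. Greedily scan the log in chronological order, matching each sequence element in turn (ignoring service)
3. Each time the full pattern completes, increment the count and restart matching from the next event
4. Complete non-overlapping sequences found: 2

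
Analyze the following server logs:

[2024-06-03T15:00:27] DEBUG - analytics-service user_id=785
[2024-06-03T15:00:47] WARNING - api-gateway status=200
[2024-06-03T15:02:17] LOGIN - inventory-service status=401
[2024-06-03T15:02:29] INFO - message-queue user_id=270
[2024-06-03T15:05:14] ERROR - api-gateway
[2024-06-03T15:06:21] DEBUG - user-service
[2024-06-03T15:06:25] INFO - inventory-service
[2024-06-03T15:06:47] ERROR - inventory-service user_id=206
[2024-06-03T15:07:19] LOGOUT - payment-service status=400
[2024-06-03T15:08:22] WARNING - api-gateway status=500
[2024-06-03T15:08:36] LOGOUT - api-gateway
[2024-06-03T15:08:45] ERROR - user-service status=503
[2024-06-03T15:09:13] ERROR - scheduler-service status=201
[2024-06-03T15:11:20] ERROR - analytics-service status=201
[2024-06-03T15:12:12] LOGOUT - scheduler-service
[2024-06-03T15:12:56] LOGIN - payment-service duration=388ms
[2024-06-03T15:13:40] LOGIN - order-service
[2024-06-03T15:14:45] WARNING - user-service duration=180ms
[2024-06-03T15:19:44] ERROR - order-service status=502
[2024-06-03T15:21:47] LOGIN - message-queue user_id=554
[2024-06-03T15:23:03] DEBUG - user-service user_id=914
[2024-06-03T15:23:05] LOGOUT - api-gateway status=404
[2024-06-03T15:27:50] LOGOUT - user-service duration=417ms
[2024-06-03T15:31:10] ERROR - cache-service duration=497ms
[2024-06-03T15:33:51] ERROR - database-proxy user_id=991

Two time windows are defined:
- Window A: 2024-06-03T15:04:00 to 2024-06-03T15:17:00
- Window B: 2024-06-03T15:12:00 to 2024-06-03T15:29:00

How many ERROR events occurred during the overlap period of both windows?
0

To find overlap events:

1. Window A: 2024-06-03T15:04:00 to 2024-06-03T15:17:00
2. Window B: 2024-06-03T15:12:00 to 2024-06-03T15:29:00
3. Overlap period: 2024-06-03T15:12:00 to 2024-06-03T15:17:00
4. Count ERROR events in overlap: 0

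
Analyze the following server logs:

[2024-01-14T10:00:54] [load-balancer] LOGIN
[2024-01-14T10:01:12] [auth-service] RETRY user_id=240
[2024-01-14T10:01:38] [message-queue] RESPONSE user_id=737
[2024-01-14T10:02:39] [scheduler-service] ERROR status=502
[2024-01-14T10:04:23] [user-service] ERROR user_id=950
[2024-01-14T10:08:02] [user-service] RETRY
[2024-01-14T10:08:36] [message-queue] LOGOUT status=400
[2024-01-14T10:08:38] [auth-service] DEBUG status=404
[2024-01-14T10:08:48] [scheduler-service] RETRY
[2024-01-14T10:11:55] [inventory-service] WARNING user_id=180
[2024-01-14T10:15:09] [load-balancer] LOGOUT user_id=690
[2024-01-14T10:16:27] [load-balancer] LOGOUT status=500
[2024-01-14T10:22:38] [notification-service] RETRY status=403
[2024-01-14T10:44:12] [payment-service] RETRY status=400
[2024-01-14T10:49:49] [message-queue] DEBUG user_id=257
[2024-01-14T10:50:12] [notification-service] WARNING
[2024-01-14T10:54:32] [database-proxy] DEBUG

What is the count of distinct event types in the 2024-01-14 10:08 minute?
3

To count unique event types:

1. Filter events in the minute starting at 2024-01-14 10:08
2. Extract event types from matching entries
3. Count unique types: 3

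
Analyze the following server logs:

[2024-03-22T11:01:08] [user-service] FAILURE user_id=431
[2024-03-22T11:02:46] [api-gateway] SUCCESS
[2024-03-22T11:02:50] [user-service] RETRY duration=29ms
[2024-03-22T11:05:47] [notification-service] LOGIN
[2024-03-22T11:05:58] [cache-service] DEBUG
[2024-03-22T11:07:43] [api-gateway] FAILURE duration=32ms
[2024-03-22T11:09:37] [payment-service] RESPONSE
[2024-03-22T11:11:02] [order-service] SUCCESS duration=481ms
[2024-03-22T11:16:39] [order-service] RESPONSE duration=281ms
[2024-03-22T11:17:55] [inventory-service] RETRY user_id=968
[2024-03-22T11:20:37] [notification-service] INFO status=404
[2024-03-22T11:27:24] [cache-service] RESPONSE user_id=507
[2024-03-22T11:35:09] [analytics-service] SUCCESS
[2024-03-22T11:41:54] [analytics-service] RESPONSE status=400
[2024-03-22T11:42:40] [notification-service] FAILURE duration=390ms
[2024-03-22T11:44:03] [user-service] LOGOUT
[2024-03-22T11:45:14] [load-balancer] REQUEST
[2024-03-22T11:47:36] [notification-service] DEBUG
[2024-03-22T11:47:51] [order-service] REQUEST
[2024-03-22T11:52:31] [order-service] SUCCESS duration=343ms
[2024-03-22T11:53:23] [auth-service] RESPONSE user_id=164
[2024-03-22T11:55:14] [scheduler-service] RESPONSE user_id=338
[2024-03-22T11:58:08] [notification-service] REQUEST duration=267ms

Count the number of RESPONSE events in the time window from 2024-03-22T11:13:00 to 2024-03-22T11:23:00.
1

To count events in the time window:

1. Window boundaries: 2024-03-22T11:13:00 to 2024-03-22T11:23:00
2. Filter for RESPONSE events within this window
3. Count matching events: 1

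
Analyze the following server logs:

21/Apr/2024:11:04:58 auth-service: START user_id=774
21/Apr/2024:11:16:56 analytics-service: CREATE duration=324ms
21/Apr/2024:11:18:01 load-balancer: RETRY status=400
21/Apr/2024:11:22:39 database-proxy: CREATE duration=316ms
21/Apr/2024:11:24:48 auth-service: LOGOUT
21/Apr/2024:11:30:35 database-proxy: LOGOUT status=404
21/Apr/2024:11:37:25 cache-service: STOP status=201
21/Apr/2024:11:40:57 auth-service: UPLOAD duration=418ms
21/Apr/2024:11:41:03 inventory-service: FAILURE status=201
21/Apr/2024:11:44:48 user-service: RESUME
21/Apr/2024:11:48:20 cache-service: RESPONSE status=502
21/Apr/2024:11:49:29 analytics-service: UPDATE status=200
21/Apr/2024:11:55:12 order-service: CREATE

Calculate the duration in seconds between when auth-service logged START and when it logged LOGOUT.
1190

To find the time between events:

1. Locate the first START event for auth-service: 21/Apr/2024:11:04:58
2. Locate the first LOGOUT event for auth-service: 21/Apr/2024:11:24:48
3. Calculate the difference: 21/Apr/2024:11:24:48 - 21/Apr/2024:11:04:58 = 1190 seconds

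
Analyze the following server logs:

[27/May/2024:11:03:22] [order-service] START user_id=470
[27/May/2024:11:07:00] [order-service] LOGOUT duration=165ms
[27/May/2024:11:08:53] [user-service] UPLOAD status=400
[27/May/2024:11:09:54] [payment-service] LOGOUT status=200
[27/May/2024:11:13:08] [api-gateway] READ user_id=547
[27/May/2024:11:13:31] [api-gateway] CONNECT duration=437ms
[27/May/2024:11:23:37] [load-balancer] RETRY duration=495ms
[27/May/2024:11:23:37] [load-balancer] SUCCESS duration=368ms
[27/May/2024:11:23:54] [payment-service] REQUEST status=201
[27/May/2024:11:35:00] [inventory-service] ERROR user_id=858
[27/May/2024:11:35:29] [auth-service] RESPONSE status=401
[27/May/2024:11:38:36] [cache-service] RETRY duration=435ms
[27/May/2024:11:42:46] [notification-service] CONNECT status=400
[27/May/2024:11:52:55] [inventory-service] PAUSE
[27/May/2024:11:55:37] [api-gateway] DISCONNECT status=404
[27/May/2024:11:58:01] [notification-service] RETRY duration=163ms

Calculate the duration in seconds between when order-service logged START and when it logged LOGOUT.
218

To find the time between events:

1. Locate the first START event for order-service: 27/May/2024:11:03:22
2. Locate the first LOGOUT event for order-service: 27/May/2024:11:07:00
3. Calculate the difference: 27/May/2024:11:07:00 - 27/May/2024:11:03:22 = 218 seconds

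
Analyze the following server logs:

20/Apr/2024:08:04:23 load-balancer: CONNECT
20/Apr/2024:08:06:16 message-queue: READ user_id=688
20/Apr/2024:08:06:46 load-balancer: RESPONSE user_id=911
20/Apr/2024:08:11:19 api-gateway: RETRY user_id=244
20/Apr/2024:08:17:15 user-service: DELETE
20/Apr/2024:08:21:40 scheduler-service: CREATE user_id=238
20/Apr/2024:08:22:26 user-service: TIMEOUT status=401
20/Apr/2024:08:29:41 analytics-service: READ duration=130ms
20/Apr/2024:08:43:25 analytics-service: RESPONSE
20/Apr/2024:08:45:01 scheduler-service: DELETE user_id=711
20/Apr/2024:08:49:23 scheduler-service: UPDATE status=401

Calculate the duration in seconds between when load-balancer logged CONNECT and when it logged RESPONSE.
143

To find the time between events:

1. Locate the first CONNECT event for load-balancer: 20/Apr/2024:08:04:23
2. Locate the first RESPONSE event for load-balancer: 20/Apr/2024:08:06:46
3. Calculate the difference: 20/Apr/2024:08:06:46 - 20/Apr/2024:08:04:23 = 143 seconds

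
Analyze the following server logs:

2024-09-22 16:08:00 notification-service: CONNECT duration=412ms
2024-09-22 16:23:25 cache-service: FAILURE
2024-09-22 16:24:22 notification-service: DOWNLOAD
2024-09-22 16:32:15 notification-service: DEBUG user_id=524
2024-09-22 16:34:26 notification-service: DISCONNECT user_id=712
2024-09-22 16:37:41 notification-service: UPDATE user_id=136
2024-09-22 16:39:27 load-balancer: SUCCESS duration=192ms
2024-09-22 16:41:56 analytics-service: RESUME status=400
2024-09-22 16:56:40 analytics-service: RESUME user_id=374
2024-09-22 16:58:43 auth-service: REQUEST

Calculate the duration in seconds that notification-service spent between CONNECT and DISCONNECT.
1586

To calculate state duration:

1. Find CONNECT event for notification-service: 2024-09-22 16:08:00
2. Find DISCONNECT event for notification-service: 2024-09-22 16:34:26
3. Calculate duration: 2024-09-22 16:34:26 - 2024-09-22 16:08:00 = 1586 seconds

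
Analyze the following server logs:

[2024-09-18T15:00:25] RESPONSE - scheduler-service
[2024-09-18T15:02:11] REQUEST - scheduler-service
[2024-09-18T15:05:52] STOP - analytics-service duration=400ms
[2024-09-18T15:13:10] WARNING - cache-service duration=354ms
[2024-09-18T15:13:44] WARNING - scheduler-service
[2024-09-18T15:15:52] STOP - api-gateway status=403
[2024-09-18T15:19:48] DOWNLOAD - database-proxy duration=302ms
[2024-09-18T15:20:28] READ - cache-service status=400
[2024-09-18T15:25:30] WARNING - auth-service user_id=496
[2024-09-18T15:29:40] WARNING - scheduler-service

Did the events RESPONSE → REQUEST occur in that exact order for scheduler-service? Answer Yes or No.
Yes

To verify sequence order:

1. Find all events in sequence RESPONSE → REQUEST for scheduler-service
2. Extract their timestamps
3. Check if timestamps are in ascending order
4. Result: Yes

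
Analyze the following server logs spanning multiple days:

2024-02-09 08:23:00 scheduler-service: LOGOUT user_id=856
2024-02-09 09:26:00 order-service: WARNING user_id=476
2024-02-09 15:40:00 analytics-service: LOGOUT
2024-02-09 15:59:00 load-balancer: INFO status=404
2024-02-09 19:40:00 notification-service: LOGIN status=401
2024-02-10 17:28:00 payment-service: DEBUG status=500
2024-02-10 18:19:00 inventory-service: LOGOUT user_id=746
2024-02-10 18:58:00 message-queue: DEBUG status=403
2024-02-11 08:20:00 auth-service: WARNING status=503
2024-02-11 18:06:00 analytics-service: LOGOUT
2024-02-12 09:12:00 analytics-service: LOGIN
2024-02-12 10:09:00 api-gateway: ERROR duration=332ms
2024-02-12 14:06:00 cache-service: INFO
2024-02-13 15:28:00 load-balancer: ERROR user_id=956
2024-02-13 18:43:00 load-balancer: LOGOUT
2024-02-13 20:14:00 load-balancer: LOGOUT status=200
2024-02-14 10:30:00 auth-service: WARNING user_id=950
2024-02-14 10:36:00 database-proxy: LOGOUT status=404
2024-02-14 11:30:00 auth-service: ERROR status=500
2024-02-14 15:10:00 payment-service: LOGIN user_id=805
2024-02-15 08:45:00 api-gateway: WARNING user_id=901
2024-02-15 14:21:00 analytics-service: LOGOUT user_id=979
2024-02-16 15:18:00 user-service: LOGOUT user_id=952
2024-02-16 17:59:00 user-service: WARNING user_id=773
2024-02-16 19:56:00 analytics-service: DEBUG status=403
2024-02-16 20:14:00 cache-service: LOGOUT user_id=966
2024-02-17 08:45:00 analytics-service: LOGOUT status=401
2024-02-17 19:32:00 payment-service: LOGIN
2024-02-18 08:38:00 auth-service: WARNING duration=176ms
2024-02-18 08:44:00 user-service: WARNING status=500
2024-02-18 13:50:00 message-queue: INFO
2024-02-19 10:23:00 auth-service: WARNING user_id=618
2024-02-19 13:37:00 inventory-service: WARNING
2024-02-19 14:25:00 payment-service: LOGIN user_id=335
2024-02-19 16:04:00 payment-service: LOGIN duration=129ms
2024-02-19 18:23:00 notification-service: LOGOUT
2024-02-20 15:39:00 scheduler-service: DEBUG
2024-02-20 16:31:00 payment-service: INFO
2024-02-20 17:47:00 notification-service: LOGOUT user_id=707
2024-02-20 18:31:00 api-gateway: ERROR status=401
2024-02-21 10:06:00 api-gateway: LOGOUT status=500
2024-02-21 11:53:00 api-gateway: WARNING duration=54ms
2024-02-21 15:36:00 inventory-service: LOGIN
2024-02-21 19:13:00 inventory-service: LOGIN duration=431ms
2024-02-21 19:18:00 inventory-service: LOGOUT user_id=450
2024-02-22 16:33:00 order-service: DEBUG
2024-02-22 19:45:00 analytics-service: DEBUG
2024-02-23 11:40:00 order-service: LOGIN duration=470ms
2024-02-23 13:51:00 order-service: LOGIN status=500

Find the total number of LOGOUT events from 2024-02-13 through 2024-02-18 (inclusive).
7

To filter by date range:

1. Date range: 2024-02-13 through 2024-02-18, both dates inclusive
2. Filter for LOGOUT events whose date falls in this range
3. Count matching events: 7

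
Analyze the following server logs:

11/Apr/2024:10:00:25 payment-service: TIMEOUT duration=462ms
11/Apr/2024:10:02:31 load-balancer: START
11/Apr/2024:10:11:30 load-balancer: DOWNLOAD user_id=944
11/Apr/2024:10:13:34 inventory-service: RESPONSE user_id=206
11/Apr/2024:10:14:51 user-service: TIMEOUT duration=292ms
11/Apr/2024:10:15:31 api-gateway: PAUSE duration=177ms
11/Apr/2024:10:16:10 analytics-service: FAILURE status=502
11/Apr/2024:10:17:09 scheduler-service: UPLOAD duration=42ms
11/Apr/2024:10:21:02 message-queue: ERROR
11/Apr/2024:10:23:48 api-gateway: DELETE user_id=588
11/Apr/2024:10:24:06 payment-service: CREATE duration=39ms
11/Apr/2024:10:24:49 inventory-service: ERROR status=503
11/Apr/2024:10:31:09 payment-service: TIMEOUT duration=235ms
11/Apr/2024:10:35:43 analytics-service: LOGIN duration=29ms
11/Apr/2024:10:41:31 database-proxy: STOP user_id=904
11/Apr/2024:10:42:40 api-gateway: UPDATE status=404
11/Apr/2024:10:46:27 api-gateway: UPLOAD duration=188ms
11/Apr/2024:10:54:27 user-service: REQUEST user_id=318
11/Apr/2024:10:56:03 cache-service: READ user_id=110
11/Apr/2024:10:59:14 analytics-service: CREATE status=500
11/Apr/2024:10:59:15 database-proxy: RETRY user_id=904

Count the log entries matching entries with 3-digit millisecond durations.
5

To find matching entries:

1. Pattern to match: entries with 3-digit millisecond durations
2. Scan each log entry for the pattern
3. Count matches: 5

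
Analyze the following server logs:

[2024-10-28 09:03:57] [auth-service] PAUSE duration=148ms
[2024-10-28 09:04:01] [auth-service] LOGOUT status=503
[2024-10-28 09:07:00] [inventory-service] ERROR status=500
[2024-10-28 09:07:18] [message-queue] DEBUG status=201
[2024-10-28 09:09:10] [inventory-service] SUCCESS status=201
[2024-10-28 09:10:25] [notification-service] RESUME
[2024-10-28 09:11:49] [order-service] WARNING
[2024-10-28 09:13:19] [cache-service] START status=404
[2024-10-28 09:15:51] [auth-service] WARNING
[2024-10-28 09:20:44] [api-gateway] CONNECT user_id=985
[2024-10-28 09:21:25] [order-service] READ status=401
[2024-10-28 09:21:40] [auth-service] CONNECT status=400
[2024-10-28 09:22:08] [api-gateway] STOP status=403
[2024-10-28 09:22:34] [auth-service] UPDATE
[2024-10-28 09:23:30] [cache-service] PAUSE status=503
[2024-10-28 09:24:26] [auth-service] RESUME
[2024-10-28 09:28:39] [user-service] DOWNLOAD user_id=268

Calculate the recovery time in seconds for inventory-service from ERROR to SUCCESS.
130

To calculate recovery time:

1. Find ERROR event for inventory-service: 2024-10-28 09:07:00
2. Find next SUCCESS event for inventory-service: 2024-10-28 09:09:10
3. Recovery time: 2024-10-28 09:09:10 - 2024-10-28 09:07:00 = 130 seconds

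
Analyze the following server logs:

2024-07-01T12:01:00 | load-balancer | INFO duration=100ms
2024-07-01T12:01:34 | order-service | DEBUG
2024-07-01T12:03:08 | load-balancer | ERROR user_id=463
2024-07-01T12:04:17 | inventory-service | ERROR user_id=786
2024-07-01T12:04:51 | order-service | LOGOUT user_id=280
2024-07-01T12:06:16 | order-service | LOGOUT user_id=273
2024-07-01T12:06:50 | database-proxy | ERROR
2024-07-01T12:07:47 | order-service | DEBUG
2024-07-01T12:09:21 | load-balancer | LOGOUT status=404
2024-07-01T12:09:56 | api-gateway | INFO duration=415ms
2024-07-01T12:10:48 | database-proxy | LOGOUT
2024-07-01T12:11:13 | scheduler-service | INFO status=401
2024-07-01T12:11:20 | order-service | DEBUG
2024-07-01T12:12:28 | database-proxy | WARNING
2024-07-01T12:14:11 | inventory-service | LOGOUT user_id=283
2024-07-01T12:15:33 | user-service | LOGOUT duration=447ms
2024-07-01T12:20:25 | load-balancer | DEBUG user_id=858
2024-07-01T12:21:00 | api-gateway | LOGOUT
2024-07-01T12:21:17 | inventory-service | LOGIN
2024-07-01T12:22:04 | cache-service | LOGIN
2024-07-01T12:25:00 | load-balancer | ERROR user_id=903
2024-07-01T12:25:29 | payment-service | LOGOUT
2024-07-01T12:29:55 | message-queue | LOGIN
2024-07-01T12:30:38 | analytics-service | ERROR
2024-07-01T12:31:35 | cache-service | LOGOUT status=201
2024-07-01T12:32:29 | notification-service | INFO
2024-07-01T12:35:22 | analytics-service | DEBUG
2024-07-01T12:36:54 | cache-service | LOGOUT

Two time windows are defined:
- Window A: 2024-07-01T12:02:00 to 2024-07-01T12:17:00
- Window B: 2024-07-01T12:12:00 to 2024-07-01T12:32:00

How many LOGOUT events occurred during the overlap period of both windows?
2

To find overlap events:

1. Window A: 2024-07-01T12:02:00 to 2024-07-01T12:17:00
2. Window B: 2024-07-01T12:12:00 to 2024-07-01T12:32:00
3. Overlap period: 2024-07-01T12:12:00 to 2024-07-01T12:17:00
4. Count LOGOUT events in overlap: 2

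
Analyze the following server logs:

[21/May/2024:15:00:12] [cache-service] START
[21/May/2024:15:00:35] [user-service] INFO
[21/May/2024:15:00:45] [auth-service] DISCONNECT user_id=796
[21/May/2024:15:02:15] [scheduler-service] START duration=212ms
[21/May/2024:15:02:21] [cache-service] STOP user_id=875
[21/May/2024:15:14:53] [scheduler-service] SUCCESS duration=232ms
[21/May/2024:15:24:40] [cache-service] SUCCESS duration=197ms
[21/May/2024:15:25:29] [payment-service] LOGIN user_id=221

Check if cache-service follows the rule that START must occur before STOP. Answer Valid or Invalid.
Valid

To validate ordering:

1. Required order: START → STOP
2. Rule: START must occur before STOP
3. Check actual order of events for cache-service
4. Result: Valid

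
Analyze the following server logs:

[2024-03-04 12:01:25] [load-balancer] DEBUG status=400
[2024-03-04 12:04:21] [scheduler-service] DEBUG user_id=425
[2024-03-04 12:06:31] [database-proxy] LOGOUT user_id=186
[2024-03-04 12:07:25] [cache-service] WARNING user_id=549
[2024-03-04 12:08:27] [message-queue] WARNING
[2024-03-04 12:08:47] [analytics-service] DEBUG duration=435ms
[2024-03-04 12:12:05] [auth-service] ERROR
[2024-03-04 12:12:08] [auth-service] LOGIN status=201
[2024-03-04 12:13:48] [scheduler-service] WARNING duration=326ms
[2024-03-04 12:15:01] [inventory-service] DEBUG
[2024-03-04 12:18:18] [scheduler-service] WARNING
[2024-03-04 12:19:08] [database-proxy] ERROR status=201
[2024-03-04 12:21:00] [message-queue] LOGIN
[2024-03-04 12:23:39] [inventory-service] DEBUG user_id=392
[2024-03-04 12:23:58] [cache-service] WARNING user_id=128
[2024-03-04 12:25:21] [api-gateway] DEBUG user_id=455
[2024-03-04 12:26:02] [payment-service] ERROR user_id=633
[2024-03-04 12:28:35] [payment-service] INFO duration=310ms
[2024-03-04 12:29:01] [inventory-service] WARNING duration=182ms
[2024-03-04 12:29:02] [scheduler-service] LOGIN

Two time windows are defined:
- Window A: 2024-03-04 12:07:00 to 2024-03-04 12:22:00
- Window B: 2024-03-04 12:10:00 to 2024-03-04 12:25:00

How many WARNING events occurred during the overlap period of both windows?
2

To find overlap events:

1. Window A: 2024-03-04 12:07:00 to 2024-03-04 12:22:00
2. Window B: 2024-03-04 12:10:00 to 2024-03-04 12:25:00
3. Overlap period: 2024-03-04 12:10:00 to 2024-03-04 12:22:00
4. Count WARNING events in overlap: 2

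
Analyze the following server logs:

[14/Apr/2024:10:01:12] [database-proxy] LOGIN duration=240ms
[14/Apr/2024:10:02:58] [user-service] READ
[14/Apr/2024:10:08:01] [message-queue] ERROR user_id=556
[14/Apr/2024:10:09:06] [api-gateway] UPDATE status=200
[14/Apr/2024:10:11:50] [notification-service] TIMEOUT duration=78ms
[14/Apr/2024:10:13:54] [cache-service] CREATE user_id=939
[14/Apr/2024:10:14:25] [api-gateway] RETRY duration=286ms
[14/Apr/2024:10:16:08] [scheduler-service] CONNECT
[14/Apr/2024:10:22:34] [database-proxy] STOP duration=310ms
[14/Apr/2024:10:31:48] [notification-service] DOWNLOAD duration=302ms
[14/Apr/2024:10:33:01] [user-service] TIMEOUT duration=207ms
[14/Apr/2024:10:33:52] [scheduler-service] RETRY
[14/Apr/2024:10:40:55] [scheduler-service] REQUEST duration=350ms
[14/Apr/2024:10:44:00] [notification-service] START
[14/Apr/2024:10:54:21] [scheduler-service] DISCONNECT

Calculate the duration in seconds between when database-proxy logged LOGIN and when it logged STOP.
1282

To find the time between events:

1. Locate the first LOGIN event for database-proxy: 14/Apr/2024:10:01:12
2. Locate the first STOP event for database-proxy: 14/Apr/2024:10:22:34
3. Calculate the difference: 14/Apr/2024:10:22:34 - 14/Apr/2024:10:01:12 = 1282 seconds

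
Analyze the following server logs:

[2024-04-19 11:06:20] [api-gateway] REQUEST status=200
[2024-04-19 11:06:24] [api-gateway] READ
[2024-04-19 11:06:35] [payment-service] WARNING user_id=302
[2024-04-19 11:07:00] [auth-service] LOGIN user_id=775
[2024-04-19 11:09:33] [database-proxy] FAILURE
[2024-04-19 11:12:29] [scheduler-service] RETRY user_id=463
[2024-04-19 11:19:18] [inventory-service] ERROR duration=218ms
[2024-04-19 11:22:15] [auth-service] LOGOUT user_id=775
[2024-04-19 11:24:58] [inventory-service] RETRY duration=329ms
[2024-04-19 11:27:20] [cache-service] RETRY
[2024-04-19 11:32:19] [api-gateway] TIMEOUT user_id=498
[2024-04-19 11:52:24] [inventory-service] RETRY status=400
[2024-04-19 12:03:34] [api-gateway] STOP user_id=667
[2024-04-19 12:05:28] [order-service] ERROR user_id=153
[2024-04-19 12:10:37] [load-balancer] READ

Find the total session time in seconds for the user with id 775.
915

To calculate session duration:

1. Find LOGIN event for user_id=775: 2024-04-19 11:07:00
2. Find LOGOUT event for user_id=775: 2024-04-19 11:22:15
3. Session duration: 2024-04-19 11:22:15 - 2024-04-19 11:07:00 = 915 seconds (15 minutes)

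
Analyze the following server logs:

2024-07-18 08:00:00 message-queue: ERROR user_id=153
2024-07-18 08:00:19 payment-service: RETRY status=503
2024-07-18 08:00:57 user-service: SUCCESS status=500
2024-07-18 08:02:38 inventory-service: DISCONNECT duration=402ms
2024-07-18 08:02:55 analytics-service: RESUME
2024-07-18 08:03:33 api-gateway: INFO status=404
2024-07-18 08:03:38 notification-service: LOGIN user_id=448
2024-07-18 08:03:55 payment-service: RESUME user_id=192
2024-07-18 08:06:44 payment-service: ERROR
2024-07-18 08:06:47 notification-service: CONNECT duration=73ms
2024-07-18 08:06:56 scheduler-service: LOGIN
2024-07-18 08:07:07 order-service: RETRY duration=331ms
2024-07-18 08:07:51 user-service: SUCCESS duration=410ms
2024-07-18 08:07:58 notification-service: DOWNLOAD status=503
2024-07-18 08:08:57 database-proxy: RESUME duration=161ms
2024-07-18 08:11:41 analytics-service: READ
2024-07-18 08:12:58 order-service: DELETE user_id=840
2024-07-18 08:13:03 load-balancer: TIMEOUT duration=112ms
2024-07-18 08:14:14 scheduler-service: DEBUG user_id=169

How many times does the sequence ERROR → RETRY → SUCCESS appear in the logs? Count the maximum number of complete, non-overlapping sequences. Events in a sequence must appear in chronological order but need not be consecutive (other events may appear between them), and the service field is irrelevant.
2

To count sequences:

1. Look for pattern: ERROR → RETRY → SUCCESS
2. Greedily scan the log in chronological order, matching each sequence element in turn (ignoring service)
3. Each time the full pattern completes, increment the count and restart matching from the next event
4. Complete non-overlapping sequences found: 2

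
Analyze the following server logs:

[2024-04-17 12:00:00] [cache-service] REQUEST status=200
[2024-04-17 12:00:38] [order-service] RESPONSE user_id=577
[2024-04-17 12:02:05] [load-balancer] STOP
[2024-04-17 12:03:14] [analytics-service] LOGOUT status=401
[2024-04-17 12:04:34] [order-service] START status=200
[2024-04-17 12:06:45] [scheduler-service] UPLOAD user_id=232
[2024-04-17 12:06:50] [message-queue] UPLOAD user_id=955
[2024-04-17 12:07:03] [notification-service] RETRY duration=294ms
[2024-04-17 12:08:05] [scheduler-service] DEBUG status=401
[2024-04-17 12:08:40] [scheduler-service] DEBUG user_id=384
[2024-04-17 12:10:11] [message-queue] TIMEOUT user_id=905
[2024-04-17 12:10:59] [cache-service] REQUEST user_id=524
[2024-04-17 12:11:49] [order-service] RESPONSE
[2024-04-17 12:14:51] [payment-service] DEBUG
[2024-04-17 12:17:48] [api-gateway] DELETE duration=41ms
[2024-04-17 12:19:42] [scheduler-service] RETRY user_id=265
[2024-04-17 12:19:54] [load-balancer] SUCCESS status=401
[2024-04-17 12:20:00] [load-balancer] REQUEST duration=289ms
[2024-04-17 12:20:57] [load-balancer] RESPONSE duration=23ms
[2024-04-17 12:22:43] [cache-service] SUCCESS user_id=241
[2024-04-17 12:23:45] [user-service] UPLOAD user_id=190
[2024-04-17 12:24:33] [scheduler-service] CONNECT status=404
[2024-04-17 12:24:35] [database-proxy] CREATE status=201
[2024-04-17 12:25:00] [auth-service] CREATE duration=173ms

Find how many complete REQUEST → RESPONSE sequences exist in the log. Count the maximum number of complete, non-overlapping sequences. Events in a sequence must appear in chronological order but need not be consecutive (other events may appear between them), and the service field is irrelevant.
3

To count sequences:

1. Look for pattern: REQUEST → RESPONSE
2. Greedily scan the log in chronological order, matching each sequence element in turn (ignoring service)
3. Each time the full pattern completes, increment the count and restart matching from the next event
4. Complete non-overlapping sequences found: 3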